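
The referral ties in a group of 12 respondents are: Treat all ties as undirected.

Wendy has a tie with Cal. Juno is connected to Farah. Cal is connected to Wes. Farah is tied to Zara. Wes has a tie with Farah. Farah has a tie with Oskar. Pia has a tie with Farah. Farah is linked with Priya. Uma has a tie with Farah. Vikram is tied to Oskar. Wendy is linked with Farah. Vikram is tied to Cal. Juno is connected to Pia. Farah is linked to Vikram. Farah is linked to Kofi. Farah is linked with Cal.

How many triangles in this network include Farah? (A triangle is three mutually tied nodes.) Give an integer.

5

Farah's neighbors: Cal, Juno, Kofi, Oskar, Pia, Priya, Uma, Vikram, Wendy, Wes, and Zara.
Neighbor pairs that are themselves tied: Farah–Cal–Vikram; Farah–Cal–Wendy; Farah–Cal–Wes; Farah–Juno–Pia; Farah–Oskar–Vikram. Each forms one triangle with Farah, for 5 in total.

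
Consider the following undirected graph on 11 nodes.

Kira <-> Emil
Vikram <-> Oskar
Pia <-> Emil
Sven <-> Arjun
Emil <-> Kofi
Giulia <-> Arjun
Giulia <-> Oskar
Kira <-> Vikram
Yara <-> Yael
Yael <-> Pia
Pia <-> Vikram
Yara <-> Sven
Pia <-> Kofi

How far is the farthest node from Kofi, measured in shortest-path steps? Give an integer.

Distances from Kofi: Arjun:5, Emil:1, Giulia:4, Kira:2, Oskar:3, Pia:1, Sven:4, Vikram:2, Yael:2, Yara:3.
The largest is 5 (to Arjun), so the eccentricity of Kofi is 5.

5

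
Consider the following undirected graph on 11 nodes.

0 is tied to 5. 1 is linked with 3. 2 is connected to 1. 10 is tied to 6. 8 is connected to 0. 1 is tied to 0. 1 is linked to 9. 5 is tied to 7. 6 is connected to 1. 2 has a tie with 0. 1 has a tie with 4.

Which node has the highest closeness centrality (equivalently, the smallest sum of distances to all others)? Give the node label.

Farness (sum of distances to all others) for each node — 0:17, 1:15, 2:20, 3:24, 4:24, 5:24, 6:22, 7:33, 8:26, 9:24, 10:31.
The smallest farness is 15, for 1, so 1 has the highest closeness.

1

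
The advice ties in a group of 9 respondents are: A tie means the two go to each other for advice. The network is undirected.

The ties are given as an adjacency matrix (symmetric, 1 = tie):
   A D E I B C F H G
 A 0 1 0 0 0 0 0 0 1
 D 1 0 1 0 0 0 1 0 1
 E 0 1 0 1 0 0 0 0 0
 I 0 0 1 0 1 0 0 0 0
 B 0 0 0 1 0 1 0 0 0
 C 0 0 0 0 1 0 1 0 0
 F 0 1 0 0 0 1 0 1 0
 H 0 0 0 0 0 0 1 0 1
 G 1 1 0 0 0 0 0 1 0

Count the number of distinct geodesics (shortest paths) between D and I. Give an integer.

1

The shortest distance is 2, and the only length-2 path is D–E–I. So there is exactly 1 shortest path.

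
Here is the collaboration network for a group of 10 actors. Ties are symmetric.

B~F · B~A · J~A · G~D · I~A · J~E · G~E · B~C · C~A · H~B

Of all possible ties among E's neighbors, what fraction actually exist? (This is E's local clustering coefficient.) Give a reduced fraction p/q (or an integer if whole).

0

E's neighbors: G and J (k = 2).
Possible neighbor pairs: C(2,2) = 1. Edges among them: none → e = 0.
Clustering(E) = 0/1.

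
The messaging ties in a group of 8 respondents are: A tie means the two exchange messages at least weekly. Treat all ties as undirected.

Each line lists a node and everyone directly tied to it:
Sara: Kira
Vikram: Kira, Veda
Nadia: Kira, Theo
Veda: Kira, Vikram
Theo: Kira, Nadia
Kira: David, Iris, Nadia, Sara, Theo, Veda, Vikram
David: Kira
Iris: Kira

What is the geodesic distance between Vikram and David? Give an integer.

One shortest route is Vikram – Kira – David, which uses 2 edges, and Vikram and David are not directly tied, so nothing shorter exists. So d(Vikram,David) = 2.

2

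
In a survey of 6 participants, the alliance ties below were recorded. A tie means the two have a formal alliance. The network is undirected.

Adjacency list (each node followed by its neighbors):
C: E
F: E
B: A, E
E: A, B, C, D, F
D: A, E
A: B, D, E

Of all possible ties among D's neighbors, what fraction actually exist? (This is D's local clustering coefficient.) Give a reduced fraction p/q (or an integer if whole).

D's neighbors: A and E (k = 2).
Possible neighbor pairs: C(2,2) = 1. Edges among them: A–E → e = 1.
Clustering(D) = 1/1.

1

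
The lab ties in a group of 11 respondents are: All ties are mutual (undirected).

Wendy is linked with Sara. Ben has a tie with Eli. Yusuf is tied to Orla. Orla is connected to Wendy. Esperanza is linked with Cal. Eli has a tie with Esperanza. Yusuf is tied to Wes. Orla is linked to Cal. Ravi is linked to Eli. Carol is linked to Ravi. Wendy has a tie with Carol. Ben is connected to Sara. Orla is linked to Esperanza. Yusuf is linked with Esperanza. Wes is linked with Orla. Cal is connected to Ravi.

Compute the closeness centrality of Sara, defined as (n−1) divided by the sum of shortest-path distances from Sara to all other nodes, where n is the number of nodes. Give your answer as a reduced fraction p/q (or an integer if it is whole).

Distances from Sara: Ben:1, Cal:3, Carol:2, Eli:2, Esperanza:3, Orla:2, Ravi:3, Wendy:1, Wes:3, Yusuf:3. Sum = 23.
n = 11, so closeness = 10/23.

10/23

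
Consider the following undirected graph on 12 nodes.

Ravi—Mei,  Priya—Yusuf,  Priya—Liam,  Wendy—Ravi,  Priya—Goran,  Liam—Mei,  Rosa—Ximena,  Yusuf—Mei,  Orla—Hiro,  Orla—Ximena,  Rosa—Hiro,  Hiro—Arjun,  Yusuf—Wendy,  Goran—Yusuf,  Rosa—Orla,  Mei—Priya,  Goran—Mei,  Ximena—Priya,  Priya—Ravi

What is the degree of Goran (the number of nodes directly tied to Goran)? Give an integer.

Goran is directly tied to Mei, Priya, and Yusuf. That is 3 neighbors, so the degree of Goran is 3.

3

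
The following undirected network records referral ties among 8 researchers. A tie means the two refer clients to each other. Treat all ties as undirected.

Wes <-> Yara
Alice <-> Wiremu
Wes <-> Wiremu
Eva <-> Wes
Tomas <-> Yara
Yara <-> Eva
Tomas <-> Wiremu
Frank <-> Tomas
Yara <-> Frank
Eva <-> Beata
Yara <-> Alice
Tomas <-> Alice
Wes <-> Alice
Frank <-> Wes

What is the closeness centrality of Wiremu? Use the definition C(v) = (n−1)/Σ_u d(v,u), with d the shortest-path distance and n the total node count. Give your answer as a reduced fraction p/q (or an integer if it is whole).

Distances from Wiremu: Alice:1, Beata:3, Eva:2, Frank:2, Tomas:1, Wes:1, Yara:2. Sum = 12.
n = 8, so closeness = 7/12.

7/12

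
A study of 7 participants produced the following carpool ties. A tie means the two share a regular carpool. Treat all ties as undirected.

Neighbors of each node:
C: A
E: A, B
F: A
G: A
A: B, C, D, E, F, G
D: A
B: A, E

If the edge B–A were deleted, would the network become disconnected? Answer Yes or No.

No

Even without that edge, B still reaches A via B – E – A, so the network stays connected. Not a bridge.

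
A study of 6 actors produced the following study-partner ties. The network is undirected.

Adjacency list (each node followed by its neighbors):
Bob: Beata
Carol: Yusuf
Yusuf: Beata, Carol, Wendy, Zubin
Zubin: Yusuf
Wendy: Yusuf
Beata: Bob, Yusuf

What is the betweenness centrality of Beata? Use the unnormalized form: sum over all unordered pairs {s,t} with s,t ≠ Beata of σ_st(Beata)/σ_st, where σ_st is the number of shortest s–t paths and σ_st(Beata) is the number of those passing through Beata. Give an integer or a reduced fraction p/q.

Pairs whose geodesics pass through Beata — Carol–Bob: 1; Wendy–Bob: 1; Bob–Zubin: 1; Bob–Yusuf: 1.
All other pairs contribute 0.
Summing the contributions gives betweenness(Beata) = 4.

4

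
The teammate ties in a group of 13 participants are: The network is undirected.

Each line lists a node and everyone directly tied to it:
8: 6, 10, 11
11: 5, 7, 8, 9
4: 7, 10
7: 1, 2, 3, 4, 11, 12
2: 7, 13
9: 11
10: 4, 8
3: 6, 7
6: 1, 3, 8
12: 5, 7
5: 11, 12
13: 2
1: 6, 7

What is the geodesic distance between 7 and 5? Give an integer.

2

One shortest route is 7 – 12 – 5, which uses 2 edges, and 7 and 5 are not directly tied, so nothing shorter exists. So d(7,5) = 2.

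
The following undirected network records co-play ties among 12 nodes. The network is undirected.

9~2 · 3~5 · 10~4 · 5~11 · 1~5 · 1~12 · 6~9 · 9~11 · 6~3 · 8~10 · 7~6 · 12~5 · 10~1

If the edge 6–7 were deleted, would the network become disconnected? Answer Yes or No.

Without the 6–7 edge there is no alternate route between 6 and 7, so the network disconnects. It is a bridge.

Yes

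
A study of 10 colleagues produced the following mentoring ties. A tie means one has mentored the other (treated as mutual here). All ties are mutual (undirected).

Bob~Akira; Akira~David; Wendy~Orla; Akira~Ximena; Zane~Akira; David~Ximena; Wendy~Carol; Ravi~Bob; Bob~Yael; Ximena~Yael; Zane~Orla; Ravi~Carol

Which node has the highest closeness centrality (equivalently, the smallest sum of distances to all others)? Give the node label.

Farness (sum of distances to all others) for each node — Akira:16, Bob:17, Carol:23, David:22, Orla:22, Ravi:20, Wendy:24, Ximena:21, Yael:22, Zane:19.
The smallest farness is 16, for Akira, so Akira has the highest closeness.

Akira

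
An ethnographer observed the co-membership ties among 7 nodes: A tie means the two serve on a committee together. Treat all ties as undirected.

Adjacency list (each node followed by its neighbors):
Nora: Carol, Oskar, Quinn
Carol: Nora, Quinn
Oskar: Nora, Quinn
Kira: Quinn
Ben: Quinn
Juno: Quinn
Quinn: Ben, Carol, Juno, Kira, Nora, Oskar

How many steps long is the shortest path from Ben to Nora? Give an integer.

2

One shortest route is Ben – Quinn – Nora, which uses 2 edges, and Ben and Nora are not directly tied, so nothing shorter exists. So d(Ben,Nora) = 2.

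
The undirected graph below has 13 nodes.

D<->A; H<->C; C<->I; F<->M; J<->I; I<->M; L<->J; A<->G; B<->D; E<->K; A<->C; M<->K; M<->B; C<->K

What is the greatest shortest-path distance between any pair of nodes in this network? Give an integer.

5

Eccentricity of each node (its greatest distance to any other): A:4, B:4, C:3, D:5, E:5, F:5, G:5, H:4, I:3, J:4, K:4, L:5, M:4.
The maximum eccentricity is 5, realized for instance by the pair L–D via L – J – I – M – B – D. So the diameter is 5.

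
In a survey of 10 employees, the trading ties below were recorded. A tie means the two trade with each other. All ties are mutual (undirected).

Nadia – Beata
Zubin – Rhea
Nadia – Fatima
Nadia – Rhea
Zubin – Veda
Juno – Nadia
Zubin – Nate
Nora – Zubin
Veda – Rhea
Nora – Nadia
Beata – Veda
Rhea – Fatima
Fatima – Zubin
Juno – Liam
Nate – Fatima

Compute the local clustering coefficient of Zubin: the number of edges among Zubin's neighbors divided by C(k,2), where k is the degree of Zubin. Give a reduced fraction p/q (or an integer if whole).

3/10

Zubin's neighbors: Fatima, Nate, Nora, Rhea, and Veda (k = 5).
Possible neighbor pairs: C(5,2) = 10. Edges among them: Fatima–Nate, Fatima–Rhea, Rhea–Veda → e = 3.
Clustering(Zubin) = 3/10.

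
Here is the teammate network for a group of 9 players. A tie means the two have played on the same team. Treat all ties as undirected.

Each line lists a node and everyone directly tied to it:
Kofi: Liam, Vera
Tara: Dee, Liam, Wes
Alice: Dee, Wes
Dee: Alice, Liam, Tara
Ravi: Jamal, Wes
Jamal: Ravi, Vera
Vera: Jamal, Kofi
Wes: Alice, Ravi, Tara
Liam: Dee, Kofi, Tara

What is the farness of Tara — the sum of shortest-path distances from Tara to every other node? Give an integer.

15

Distances from Tara: Alice:2, Dee:1, Jamal:3, Kofi:2, Liam:1, Ravi:2, Vera:3, Wes:1.
Sum = 2 + 1 + 3 + 2 + 1 + 2 + 3 + 1 = 15.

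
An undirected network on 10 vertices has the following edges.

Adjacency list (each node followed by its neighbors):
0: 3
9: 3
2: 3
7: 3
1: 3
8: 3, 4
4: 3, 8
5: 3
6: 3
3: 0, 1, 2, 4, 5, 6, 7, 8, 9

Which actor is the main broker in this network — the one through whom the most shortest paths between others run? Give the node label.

Unnormalized betweenness of each node: 0:0, 1:0, 2:0, 3:35, 4:0, 5:0, 6:0, 7:0, 8:0, 9:0.
3 has the largest value, 35, making it the main broker — the node through which the most shortest paths run.

3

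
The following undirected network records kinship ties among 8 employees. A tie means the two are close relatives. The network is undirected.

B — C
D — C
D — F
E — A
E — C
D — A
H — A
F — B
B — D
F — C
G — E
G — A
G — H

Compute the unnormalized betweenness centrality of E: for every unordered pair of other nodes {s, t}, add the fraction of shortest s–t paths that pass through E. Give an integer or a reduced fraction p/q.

19/6

Pairs whose geodesics pass through E — F–G: 1/2; C–G: 1; C–A: 1/2; C–H: 2/3; B–G: 1/2.
All other pairs contribute 0.
Summing the contributions gives betweenness(E) = 19/6.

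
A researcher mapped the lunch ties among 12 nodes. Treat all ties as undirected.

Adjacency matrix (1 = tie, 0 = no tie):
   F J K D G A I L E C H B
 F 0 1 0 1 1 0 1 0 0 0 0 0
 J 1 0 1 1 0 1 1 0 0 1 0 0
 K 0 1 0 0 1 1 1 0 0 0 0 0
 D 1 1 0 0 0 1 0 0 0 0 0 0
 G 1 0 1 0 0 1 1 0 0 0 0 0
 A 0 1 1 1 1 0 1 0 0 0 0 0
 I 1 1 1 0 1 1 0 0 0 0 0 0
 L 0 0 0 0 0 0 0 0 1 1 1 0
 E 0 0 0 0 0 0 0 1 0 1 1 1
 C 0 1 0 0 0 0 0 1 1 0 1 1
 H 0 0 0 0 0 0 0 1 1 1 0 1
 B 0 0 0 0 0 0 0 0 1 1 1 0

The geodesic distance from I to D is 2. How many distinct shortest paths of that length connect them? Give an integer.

The shortest distance is 2. The length-2 paths are: I–F–D; I–J–D; I–A–D.
That gives 3 distinct shortest paths.

3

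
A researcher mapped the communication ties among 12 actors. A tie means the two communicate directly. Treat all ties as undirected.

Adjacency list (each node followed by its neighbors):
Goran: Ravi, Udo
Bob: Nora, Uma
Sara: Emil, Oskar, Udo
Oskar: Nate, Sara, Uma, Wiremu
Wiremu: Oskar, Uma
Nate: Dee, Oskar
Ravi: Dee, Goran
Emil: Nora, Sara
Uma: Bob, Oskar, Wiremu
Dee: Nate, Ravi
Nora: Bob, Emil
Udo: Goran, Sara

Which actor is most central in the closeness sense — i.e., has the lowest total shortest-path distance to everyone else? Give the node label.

Oskar

Farness (sum of distances to all others) for each node — Bob:32, Dee:31, Emil:28, Goran:32, Nate:26, Nora:33, Oskar:21, Ravi:34, Sara:22, Udo:27, Uma:26, Wiremu:28.
The smallest farness is 21, for Oskar, so Oskar has the highest closeness.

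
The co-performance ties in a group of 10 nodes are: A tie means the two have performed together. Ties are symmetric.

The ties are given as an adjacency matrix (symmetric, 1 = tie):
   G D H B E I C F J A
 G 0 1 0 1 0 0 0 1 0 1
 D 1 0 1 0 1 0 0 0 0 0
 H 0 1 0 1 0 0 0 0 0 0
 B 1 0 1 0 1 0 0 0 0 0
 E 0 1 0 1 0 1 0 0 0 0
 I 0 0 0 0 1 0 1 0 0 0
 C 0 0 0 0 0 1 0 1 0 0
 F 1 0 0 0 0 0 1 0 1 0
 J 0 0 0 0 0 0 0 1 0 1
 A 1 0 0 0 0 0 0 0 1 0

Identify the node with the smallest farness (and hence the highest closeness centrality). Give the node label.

Farness (sum of distances to all others) for each node — A:21, B:17, C:21, D:17, E:19, F:17, G:15, H:23, I:21, J:23.
The smallest farness is 15, for G, so G has the highest closeness.

G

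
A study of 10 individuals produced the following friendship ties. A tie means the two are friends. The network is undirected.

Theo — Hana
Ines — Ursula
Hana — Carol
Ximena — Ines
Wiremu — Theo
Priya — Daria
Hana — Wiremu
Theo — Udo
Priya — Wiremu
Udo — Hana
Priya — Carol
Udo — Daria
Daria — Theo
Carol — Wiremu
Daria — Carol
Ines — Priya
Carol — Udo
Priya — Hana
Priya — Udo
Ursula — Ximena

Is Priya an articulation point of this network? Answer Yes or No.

Yes

Removing Priya leaves {Carol, Daria, Hana, Theo, Udo, and Wiremu} with no path to {Ines, Ursula, and Ximena}, so the network splits into 2 components. Priya is a cut vertex.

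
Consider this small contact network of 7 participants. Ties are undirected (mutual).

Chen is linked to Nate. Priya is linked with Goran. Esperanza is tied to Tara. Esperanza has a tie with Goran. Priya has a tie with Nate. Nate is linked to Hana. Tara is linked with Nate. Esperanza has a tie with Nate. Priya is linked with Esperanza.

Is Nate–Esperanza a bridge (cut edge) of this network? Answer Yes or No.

No

Even without that edge, Nate still reaches Esperanza via Nate – Priya – Esperanza, so the network stays connected. Not a bridge.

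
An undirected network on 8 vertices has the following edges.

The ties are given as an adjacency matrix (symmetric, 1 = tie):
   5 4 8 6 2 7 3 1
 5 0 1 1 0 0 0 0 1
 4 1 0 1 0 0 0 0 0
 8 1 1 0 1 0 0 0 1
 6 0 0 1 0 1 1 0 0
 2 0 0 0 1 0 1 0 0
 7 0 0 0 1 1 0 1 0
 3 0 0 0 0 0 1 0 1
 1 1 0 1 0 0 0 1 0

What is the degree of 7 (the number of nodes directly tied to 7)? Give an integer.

7 is directly tied to 2, 3, and 6. That is 3 neighbors, so the degree of 7 is 3.

3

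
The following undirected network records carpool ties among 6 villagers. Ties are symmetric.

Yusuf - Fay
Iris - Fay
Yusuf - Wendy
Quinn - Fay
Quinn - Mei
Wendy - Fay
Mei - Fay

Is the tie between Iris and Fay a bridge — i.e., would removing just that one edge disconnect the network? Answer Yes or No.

Without the Iris–Fay edge there is no alternate route between Iris and Fay, so the network disconnects. It is a bridge.

Yes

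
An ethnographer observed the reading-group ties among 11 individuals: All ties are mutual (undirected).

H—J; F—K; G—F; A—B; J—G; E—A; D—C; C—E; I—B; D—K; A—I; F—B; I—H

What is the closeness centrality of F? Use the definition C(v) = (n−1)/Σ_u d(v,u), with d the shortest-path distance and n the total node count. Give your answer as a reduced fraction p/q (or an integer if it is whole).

1/2

Distances from F: A:2, B:1, C:3, D:2, E:3, G:1, H:3, I:2, J:2, K:1. Sum = 20.
n = 11, so closeness = 10/20 = 1/2.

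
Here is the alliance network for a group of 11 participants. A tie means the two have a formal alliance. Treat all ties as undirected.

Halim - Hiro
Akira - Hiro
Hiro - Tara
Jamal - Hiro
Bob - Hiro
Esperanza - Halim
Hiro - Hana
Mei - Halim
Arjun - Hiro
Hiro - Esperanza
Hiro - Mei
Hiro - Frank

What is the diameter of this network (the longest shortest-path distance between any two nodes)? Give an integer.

2

Eccentricity of each node (its greatest distance to any other): Akira:2, Arjun:2, Bob:2, Esperanza:2, Frank:2, Halim:2, Hana:2, Hiro:1, Jamal:2, Mei:2, Tara:2.
The maximum eccentricity is 2, realized for instance by the pair Tara–Esperanza via Tara – Hiro – Esperanza. So the diameter is 2.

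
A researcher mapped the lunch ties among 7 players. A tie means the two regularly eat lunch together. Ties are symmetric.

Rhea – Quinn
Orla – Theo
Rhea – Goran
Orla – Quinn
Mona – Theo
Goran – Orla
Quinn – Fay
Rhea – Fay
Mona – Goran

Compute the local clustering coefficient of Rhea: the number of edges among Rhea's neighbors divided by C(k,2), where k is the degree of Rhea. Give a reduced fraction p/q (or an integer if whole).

Rhea's neighbors: Fay, Goran, and Quinn (k = 3).
Possible neighbor pairs: C(3,2) = 3. Edges among them: Fay–Quinn → e = 1.
Clustering(Rhea) = 1/3.

1/3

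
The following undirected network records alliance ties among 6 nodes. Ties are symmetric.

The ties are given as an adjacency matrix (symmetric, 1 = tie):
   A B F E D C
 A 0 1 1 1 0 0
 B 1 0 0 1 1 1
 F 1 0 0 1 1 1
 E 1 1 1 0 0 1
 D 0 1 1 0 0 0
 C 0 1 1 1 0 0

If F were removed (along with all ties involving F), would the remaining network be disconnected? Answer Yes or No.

No

Even without F, every remaining node can still reach every other (the residual graph is connected), so F is not a cut vertex.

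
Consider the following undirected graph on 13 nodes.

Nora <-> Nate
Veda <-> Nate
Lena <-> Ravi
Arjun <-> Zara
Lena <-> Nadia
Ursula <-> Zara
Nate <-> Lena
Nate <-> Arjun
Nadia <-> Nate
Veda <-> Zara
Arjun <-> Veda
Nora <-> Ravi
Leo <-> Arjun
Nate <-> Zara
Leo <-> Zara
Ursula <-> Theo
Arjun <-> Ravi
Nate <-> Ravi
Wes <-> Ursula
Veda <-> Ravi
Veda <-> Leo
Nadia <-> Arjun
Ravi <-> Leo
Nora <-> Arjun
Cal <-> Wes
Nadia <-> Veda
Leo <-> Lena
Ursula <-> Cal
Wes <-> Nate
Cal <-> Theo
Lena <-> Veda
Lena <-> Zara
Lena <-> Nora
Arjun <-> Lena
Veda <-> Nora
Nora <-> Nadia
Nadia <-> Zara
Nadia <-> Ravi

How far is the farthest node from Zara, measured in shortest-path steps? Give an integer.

2

Distances from Zara: Arjun:1, Cal:2, Lena:1, Leo:1, Nadia:1, Nate:1, Nora:2, Ravi:2, Theo:2, Ursula:1, Veda:1, Wes:2.
The largest is 2 (to Cal, Theo, Wes, Nora, and Ravi), so the eccentricity of Zara is 2.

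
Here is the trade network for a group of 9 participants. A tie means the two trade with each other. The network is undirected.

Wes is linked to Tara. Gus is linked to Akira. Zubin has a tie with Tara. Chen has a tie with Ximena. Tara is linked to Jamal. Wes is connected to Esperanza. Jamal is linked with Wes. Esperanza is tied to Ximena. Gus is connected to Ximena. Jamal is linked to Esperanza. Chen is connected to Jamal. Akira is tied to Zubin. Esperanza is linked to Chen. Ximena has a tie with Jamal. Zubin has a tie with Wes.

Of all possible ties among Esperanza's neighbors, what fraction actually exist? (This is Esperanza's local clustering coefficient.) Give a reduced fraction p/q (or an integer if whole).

Esperanza's neighbors: Chen, Jamal, Wes, and Ximena (k = 4).
Possible neighbor pairs: C(4,2) = 6. Edges among them: Chen–Jamal, Chen–Ximena, Jamal–Wes, Jamal–Ximena → e = 4.
Clustering(Esperanza) = 4/6 = 2/3.

2/3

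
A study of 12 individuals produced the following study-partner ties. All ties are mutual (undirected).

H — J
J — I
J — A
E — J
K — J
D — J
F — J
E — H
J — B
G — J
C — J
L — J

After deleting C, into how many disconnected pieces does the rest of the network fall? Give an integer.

C's neighbors (J) remain reachable from one another through other ties, so the rest of the network stays in one piece.

1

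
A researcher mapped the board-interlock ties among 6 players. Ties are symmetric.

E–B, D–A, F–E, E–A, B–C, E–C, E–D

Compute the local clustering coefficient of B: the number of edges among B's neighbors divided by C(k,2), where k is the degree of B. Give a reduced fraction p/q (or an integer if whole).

B's neighbors: C and E (k = 2).
Possible neighbor pairs: C(2,2) = 1. Edges among them: C–E → e = 1.
Clustering(B) = 1/1.

1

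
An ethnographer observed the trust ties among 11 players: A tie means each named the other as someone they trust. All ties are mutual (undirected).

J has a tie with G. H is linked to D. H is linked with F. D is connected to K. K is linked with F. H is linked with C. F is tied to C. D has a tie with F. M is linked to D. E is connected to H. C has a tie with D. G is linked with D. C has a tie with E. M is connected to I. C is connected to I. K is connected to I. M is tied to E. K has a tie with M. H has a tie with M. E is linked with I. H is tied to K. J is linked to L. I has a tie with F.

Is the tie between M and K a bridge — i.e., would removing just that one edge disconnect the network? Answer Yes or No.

Even without that edge, M still reaches K via M – D – K, so the network stays connected. Not a bridge.

No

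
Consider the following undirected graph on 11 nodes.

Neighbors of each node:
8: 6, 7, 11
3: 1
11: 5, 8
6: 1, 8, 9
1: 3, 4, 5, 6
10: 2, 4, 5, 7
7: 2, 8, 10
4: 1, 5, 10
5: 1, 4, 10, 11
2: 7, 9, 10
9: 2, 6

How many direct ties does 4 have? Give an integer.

4 is directly tied to 1, 5, and 10. That is 3 neighbors, so the degree of 4 is 3.

3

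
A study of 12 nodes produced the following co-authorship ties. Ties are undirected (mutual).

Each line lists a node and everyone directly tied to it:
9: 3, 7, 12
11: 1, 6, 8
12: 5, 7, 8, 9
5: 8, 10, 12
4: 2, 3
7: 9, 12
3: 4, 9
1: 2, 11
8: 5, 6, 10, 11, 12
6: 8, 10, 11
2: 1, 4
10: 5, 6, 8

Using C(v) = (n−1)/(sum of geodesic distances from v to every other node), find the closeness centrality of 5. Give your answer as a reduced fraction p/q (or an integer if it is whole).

11/25

Distances from 5: 1:3, 2:4, 3:3, 4:4, 6:2, 7:2, 8:1, 9:2, 10:1, 11:2, 12:1. Sum = 25.
n = 12, so closeness = 11/25.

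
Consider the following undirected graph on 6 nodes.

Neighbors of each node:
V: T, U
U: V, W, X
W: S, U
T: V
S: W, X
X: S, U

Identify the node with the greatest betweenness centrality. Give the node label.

U

Unnormalized betweenness of each node: S:1/2, T:0, U:13/2, V:4, W:3/2, X:3/2.
U has the largest value, 13/2, making it the main broker — the node through which the most shortest paths run.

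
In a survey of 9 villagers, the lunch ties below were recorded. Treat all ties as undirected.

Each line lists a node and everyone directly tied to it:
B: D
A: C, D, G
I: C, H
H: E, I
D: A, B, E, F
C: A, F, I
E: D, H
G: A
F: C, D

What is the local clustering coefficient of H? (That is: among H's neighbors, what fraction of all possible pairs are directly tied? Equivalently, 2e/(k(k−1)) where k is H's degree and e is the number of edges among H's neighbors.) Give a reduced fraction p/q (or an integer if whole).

H's neighbors: E and I (k = 2).
Possible neighbor pairs: C(2,2) = 1. Edges among them: none → e = 0.
Clustering(H) = 0/1.

0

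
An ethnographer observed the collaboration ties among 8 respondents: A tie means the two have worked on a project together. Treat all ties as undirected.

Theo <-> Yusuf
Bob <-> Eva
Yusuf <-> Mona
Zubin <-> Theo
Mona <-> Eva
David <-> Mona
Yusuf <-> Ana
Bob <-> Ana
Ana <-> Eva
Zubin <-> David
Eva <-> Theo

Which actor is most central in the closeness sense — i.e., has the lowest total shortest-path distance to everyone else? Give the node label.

Eva

Farness (sum of distances to all others) for each node — Ana:13, Bob:14, David:14, Eva:10, Mona:11, Theo:11, Yusuf:11, Zubin:14.
The smallest farness is 10, for Eva, so Eva has the highest closeness.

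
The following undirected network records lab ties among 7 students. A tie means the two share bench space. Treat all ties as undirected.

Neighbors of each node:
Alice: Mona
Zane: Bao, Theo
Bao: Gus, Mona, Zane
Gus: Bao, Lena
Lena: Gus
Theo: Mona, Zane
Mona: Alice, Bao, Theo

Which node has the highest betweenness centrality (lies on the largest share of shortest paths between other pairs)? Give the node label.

Unnormalized betweenness of each node: Alice:0, Bao:9, Gus:5, Lena:0, Mona:13/2, Theo:1, Zane:3/2.
Bao has the largest value, 9, making it the main broker — the node through which the most shortest paths run.

Bao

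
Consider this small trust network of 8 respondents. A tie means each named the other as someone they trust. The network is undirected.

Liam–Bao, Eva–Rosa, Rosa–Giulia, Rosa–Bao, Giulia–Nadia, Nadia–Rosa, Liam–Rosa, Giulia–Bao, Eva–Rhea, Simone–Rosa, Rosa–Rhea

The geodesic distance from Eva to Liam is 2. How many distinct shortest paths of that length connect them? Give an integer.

The shortest distance is 2, and the only length-2 path is Eva–Rosa–Liam. So there is exactly 1 shortest path.

1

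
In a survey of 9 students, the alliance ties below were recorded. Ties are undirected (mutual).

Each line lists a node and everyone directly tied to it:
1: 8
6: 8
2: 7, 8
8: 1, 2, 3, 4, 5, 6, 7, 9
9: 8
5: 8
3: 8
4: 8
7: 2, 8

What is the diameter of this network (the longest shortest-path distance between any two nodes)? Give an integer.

2

Eccentricity of each node (its greatest distance to any other): 1:2, 2:2, 3:2, 4:2, 5:2, 6:2, 7:2, 8:1, 9:2.
The maximum eccentricity is 2, realized for instance by the pair 6–9 via 6 – 8 – 9. So the diameter is 2.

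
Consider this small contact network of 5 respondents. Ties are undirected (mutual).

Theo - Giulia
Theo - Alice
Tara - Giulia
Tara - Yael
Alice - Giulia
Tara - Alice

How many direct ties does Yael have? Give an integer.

Yael is directly tied to Tara. That is 1 neighbor, so the degree of Yael is 1.

1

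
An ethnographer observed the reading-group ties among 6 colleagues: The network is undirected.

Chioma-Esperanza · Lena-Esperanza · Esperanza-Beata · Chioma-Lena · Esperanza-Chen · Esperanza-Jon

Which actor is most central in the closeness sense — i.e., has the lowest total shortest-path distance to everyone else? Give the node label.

Esperanza

Farness (sum of distances to all others) for each node — Beata:9, Chen:9, Chioma:8, Esperanza:5, Jon:9, Lena:8.
The smallest farness is 5, for Esperanza, so Esperanza has the highest closeness.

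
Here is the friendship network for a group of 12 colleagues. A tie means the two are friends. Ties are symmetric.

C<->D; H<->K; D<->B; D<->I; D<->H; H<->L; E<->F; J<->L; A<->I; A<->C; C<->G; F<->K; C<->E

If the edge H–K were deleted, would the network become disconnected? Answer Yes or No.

Even without that edge, H still reaches K via H – D – C – E – F – K, so the network stays connected. Not a bridge.

No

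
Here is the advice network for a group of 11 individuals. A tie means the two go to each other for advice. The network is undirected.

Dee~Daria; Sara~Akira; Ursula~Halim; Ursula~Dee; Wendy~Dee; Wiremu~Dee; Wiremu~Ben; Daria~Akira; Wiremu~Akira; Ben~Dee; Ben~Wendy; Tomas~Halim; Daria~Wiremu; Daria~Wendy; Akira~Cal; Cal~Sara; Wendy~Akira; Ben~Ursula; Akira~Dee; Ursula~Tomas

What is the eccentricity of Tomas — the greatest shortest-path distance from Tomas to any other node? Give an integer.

Distances from Tomas: Akira:3, Ben:2, Cal:4, Daria:3, Dee:2, Halim:1, Sara:4, Ursula:1, Wendy:3, Wiremu:3.
The largest is 4 (to Cal and Sara), so the eccentricity of Tomas is 4.

4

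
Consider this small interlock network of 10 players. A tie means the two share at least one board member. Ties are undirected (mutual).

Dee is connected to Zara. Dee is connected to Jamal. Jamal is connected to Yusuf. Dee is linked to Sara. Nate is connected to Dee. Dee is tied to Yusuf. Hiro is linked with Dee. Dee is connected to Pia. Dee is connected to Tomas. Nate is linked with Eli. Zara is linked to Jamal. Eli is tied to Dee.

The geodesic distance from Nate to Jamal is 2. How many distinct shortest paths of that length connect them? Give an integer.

The shortest distance is 2, and the only length-2 path is Nate–Dee–Jamal. So there is exactly 1 shortest path.

1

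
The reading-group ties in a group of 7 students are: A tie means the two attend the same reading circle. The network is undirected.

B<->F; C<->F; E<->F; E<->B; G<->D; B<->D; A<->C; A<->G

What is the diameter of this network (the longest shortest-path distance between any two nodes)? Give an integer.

3

Eccentricity of each node (its greatest distance to any other): A:3, B:3, C:3, D:3, E:3, F:3, G:3.
The maximum eccentricity is 3, realized for instance by the pair D–C via D – G – A – C. So the diameter is 3.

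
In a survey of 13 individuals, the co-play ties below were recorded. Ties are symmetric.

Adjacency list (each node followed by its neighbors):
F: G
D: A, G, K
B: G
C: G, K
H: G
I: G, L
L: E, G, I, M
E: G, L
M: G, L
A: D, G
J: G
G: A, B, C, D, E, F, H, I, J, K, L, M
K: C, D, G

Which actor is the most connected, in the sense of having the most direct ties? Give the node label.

G

Degrees — A:2, B:1, C:2, D:3, E:2, F:1, G:12, H:1, I:2, J:1, K:3, L:4, M:2.
The maximum is 12, attained only by G.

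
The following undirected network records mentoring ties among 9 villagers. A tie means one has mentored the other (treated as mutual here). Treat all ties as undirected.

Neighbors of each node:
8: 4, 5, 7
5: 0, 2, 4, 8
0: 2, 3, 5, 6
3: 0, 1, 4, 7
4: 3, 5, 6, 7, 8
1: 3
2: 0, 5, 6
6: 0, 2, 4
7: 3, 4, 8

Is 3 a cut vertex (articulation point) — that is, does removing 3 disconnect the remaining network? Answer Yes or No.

Removing 3 leaves {0, 2, 4, 5, 6, 7, and 8} with no path to {1}, so the network splits into 2 components. 3 is a cut vertex.

Yes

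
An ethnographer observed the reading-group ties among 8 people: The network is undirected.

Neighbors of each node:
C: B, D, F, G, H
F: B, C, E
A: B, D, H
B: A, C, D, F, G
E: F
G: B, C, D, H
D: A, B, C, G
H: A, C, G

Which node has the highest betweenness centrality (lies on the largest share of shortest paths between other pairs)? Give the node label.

F

Unnormalized betweenness of each node: A:2/3, B:14/3, C:14/3, D:2/3, E:0, F:6, G:2/3, H:2/3.
F has the largest value, 6, making it the main broker — the node through which the most shortest paths run.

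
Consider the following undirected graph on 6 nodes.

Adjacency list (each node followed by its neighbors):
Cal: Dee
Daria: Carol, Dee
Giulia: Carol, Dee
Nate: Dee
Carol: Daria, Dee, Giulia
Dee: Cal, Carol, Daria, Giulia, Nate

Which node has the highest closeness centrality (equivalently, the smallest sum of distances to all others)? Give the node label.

Dee

Farness (sum of distances to all others) for each node — Cal:9, Carol:7, Daria:8, Dee:5, Giulia:8, Nate:9.
The smallest farness is 5, for Dee, so Dee has the highest closeness.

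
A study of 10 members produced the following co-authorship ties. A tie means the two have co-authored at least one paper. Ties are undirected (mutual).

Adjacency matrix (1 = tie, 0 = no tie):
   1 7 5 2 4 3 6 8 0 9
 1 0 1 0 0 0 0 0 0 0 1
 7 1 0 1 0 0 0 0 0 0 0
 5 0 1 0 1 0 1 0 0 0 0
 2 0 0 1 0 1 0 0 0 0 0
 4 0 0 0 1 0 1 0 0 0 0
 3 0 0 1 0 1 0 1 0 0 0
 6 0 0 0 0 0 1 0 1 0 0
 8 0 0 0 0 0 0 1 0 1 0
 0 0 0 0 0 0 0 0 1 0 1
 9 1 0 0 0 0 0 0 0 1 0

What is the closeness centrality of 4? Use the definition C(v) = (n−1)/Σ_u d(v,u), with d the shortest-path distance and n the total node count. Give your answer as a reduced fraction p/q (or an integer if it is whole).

9/25

Distances from 4: 0:4, 1:4, 2:1, 3:1, 5:2, 6:2, 7:3, 8:3, 9:5. Sum = 25.
n = 10, so closeness = 9/25.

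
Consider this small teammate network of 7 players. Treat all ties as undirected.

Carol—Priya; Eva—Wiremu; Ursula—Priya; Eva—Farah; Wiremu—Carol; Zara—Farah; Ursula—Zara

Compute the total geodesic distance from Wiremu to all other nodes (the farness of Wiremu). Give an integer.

12

Distances from Wiremu: Carol:1, Eva:1, Farah:2, Priya:2, Ursula:3, Zara:3.
Sum = 1 + 1 + 2 + 2 + 3 + 3 = 12.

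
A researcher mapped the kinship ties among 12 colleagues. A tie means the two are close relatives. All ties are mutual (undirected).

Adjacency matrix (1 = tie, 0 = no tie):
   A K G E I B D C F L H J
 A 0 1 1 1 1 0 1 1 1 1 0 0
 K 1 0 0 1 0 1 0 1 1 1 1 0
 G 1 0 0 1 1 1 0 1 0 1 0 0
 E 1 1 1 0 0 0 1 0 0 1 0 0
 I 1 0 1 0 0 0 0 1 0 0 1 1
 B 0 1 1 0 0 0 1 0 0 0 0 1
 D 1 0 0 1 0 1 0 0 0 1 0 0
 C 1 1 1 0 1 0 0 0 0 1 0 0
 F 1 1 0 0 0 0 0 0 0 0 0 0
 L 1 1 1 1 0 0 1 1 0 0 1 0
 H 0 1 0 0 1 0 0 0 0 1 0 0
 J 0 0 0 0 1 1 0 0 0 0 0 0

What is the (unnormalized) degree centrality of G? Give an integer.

G is directly tied to A, B, C, E, I, and L. That is 6 neighbors, so the degree of G is 6.

6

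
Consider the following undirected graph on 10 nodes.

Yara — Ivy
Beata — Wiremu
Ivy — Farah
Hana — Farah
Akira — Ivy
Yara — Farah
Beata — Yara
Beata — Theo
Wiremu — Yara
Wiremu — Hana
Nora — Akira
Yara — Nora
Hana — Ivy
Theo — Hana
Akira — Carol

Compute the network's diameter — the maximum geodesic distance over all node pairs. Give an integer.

Eccentricity of each node (its greatest distance to any other): Akira:3, Beata:4, Carol:4, Farah:3, Hana:3, Ivy:2, Nora:3, Theo:4, Wiremu:4, Yara:3.
The maximum eccentricity is 4, realized for instance by the pair Carol–Theo via Carol – Akira – Ivy – Hana – Theo. So the diameter is 4.

4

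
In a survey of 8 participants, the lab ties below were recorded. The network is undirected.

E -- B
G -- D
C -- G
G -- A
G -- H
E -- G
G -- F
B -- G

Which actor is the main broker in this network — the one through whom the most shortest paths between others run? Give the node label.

Unnormalized betweenness of each node: A:0, B:0, C:0, D:0, E:0, F:0, G:20, H:0.
G has the largest value, 20, making it the main broker — the node through which the most shortest paths run.

G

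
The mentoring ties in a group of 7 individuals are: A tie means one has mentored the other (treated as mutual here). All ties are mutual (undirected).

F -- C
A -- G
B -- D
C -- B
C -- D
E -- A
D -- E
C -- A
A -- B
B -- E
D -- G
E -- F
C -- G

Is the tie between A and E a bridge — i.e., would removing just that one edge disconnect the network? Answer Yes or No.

No

Even without that edge, A still reaches E via A – B – E, so the network stays connected. Not a bridge.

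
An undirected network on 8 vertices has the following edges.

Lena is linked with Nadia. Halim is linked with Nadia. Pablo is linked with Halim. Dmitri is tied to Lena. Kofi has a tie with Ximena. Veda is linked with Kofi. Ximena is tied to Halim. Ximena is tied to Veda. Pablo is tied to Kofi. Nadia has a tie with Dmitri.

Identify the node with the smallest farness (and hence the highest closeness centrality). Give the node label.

Halim

Farness (sum of distances to all others) for each node — Dmitri:18, Halim:11, Kofi:16, Lena:18, Nadia:13, Pablo:14, Veda:17, Ximena:13.
The smallest farness is 11, for Halim, so Halim has the highest closeness.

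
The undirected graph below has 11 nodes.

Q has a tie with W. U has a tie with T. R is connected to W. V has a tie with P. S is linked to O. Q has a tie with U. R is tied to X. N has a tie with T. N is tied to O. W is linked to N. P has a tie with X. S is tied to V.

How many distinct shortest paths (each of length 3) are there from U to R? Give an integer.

1

The shortest distance is 3, and the only length-3 path is U–Q–W–R. So there is exactly 1 shortest path.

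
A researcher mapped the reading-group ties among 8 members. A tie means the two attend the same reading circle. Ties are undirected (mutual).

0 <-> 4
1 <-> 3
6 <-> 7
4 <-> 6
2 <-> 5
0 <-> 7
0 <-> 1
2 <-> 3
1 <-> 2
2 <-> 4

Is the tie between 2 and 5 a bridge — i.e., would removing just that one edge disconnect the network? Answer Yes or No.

Yes

Without the 2–5 edge there is no alternate route between 2 and 5, so the network disconnects. It is a bridge.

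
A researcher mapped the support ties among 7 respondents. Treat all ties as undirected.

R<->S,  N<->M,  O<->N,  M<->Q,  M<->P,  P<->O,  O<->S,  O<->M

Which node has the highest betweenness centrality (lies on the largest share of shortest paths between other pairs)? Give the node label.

Unnormalized betweenness of each node: M:11/2, N:0, O:17/2, P:0, Q:0, R:0, S:5.
O has the largest value, 17/2, making it the main broker — the node through which the most shortest paths run.

O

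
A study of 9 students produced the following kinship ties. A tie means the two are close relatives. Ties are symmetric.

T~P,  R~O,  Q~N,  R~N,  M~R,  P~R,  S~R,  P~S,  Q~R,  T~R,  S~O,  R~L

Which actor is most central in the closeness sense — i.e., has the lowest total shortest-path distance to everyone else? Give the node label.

R

Farness (sum of distances to all others) for each node — L:15, M:15, N:14, O:14, P:13, Q:14, R:8, S:13, T:14.
The smallest farness is 8, for R, so R has the highest closeness.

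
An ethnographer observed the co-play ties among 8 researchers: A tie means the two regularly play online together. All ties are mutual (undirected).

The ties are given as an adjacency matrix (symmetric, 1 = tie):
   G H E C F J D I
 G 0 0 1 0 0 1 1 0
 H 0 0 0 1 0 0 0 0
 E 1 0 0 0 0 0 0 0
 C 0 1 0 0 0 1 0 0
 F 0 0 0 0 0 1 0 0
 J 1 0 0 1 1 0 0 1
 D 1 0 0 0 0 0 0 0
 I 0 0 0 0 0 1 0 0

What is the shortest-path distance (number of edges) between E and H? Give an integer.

One shortest route is E – G – J – C – H, which uses 4 edges, and at distance 3 from E we only reach {C, F, I}, which does not include H. So d(E,H) = 4.

4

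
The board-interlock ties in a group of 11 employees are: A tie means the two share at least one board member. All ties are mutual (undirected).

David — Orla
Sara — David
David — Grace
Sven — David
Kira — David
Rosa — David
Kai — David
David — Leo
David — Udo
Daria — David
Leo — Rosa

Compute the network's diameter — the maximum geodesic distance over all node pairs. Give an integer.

2

Eccentricity of each node (its greatest distance to any other): Daria:2, David:1, Grace:2, Kai:2, Kira:2, Leo:2, Orla:2, Rosa:2, Sara:2, Sven:2, Udo:2.
The maximum eccentricity is 2, realized for instance by the pair Sara–Kai via Sara – David – Kai. So the diameter is 2.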